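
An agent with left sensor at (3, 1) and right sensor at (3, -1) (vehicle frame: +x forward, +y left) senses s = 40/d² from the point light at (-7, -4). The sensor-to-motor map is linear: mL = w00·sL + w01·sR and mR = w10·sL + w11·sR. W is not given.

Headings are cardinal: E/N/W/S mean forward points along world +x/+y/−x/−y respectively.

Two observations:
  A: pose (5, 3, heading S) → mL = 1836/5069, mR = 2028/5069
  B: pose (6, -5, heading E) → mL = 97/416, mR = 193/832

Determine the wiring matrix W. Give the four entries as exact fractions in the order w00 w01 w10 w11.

obs A: pose=(5,3,S) → sL=8/37, sR=40/137, mL=1836/5069, mR=2028/5069
obs B: pose=(6,-5,E) → sL=5/32, sR=2/13, mL=97/416, mR=193/832
sensor matrix S = [[8/37, 40/137], [5/32, 2/13]]; det S = -3257/263588
solve [mL_A; mL_B] = S·[w00; w01] and [mR_A; mR_B] = S·[w10; w11]:
  w00 = 1, w01 = 1/2, w10 = 1/2, w11 = 1

1 1/2 1/2 1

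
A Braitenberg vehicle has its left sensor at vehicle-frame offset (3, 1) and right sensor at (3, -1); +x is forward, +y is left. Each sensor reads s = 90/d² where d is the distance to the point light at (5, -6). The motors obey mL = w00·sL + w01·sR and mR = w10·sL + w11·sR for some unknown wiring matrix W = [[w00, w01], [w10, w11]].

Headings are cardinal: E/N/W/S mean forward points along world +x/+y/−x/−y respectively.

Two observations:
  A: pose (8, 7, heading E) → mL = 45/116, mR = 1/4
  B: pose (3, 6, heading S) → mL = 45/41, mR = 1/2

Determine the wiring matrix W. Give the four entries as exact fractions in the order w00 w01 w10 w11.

obs A: pose=(8,7,E) → sL=45/116, sR=1/2, mL=45/116, mR=1/4
obs B: pose=(3,6,S) → sL=45/41, sR=1, mL=45/41, mR=1/2
sensor matrix S = [[45/116, 1/2], [45/41, 1]]; det S = -765/4756
solve [mL_A; mL_B] = S·[w00; w01] and [mR_A; mR_B] = S·[w10; w11]:
  w00 = 1, w01 = 0, w10 = 0, w11 = 1/2

1 0 0 1/2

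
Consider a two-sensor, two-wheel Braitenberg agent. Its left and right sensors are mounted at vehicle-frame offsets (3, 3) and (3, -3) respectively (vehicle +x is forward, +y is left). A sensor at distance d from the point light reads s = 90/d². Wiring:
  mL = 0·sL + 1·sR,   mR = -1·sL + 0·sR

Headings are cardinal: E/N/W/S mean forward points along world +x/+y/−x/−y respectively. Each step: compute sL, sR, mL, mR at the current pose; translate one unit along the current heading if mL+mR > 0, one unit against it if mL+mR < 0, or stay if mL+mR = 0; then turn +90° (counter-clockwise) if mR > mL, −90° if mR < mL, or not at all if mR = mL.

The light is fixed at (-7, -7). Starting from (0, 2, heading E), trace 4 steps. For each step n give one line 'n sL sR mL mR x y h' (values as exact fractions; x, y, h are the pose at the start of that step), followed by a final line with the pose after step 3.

0 45/122 45/68 45/68 -45/122 0 2 E
1 90/157 90/61 90/61 -90/157 1 2 S
2 9/5 45/73 45/73 -9/5 1 1 W
3 90/157 18/53 18/53 -90/157 2 1 N
final 2 0 E

n=0: pose=(0,2,E); sL=45/122, sR=45/68; mL=45/68, mR=-45/122; mL+mR=1215/4148 → advance +1; mR−mL=-4275/4148 → turn -1·90°
n=1: pose=(1,2,S); sL=90/157, sR=90/61; mL=90/61, mR=-90/157; mL+mR=8640/9577 → advance +1; mR−mL=-19620/9577 → turn -1·90°
n=2: pose=(1,1,W); sL=9/5, sR=45/73; mL=45/73, mR=-9/5; mL+mR=-432/365 → advance -1; mR−mL=-882/365 → turn -1·90°
n=3: pose=(2,1,N); sL=90/157, sR=18/53; mL=18/53, mR=-90/157; mL+mR=-1944/8321 → advance -1; mR−mL=-7596/8321 → turn -1·90°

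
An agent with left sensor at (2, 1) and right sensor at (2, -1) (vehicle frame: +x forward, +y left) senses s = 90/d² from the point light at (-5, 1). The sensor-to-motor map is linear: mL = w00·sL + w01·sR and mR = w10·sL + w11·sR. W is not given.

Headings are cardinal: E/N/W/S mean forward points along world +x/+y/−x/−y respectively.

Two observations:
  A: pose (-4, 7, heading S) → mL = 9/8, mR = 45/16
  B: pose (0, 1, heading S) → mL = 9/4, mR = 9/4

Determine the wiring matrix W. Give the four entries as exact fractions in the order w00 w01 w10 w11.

obs A: pose=(-4,7,S) → sL=9/2, sR=45/8, mL=9/8, mR=45/16
obs B: pose=(0,1,S) → sL=9/4, sR=9/2, mL=9/4, mR=9/4
sensor matrix S = [[9/2, 45/8], [9/4, 9/2]]; det S = 243/32
solve [mL_A; mL_B] = S·[w00; w01] and [mR_A; mR_B] = S·[w10; w11]:
  w00 = -1, w01 = 1, w10 = 0, w11 = 1/2

-1 1 0 1/2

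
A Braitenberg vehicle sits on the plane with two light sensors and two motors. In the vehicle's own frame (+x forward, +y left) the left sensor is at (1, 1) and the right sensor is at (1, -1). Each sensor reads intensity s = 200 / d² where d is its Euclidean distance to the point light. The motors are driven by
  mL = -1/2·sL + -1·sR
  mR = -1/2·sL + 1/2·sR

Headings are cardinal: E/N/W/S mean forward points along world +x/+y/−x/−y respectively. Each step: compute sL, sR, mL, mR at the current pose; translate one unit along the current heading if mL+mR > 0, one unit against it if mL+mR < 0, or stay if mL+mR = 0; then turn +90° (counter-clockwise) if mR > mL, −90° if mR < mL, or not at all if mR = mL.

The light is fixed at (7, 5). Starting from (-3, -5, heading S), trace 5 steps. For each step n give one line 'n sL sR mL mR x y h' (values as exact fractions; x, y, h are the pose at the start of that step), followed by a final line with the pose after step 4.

0 100/101 100/121 -16150/12221 -1000/12221 -3 -5 S
1 40/29 200/181 -9420/5249 -720/5249 -3 -4 E
2 25/26 50/41 -3625/2132 275/2132 -4 -4 N
3 40/53 8/9 -604/477 32/477 -4 -5 W
4 100/101 100/121 -16150/12221 -1000/12221 -3 -5 S
final -3 -4 E

n=0: pose=(-3,-5,S); sL=100/101, sR=100/121; mL=-16150/12221, mR=-1000/12221; mL+mR=-17150/12221 → advance -1; mR−mL=150/121 → turn +1·90°
n=1: pose=(-3,-4,E); sL=40/29, sR=200/181; mL=-9420/5249, mR=-720/5249; mL+mR=-10140/5249 → advance -1; mR−mL=300/181 → turn +1·90°
n=2: pose=(-4,-4,N); sL=25/26, sR=50/41; mL=-3625/2132, mR=275/2132; mL+mR=-1675/1066 → advance -1; mR−mL=75/41 → turn +1·90°
n=3: pose=(-4,-5,W); sL=40/53, sR=8/9; mL=-604/477, mR=32/477; mL+mR=-572/477 → advance -1; mR−mL=4/3 → turn +1·90°
n=4: pose=(-3,-5,S); sL=100/101, sR=100/121; mL=-16150/12221, mR=-1000/12221; mL+mR=-17150/12221 → advance -1; mR−mL=150/121 → turn +1·90°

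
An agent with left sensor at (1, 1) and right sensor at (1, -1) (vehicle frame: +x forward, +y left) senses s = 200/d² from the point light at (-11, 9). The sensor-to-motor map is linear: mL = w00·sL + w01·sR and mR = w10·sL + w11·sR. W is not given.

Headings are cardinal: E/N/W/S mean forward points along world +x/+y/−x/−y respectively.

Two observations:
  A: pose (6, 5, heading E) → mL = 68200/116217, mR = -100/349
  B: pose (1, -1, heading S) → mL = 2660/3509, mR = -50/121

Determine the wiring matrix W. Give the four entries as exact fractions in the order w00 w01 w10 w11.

1/2 1/2 0 -1/2

obs A: pose=(6,5,E) → sL=200/333, sR=200/349, mL=68200/116217, mR=-100/349
obs B: pose=(1,-1,S) → sL=20/29, sR=100/121, mL=2660/3509, mR=-50/121
sensor matrix S = [[200/333, 200/349], [20/29, 100/121]]; det S = 41248000/407805453
solve [mL_A; mL_B] = S·[w00; w01] and [mR_A; mR_B] = S·[w10; w11]:
  w00 = 1/2, w01 = 1/2, w10 = 0, w11 = -1/2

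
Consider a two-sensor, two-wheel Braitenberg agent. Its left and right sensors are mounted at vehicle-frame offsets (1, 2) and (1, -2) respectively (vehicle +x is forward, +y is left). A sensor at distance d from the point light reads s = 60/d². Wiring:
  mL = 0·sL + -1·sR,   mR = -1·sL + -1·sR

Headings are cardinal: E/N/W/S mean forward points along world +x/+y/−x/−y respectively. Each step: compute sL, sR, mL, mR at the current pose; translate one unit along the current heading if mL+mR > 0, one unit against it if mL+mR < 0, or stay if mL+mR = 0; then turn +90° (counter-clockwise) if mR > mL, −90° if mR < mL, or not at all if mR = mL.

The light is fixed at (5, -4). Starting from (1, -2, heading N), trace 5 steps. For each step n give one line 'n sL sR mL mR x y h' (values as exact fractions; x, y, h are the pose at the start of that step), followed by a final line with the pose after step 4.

0 4/3 60/13 -60/13 -232/39 1 -2 N
1 10/3 6 -6 -28/3 1 -3 E
2 20/3 60/49 -60/49 -1160/147 0 -3 S
3 5/3 15/13 -15/13 -110/39 0 -2 W
4 4/3 60/13 -60/13 -232/39 1 -2 N
final 1 -3 E

n=0: pose=(1,-2,N); sL=4/3, sR=60/13; mL=-60/13, mR=-232/39; mL+mR=-412/39 → advance -1; mR−mL=-4/3 → turn -1·90°
n=1: pose=(1,-3,E); sL=10/3, sR=6; mL=-6, mR=-28/3; mL+mR=-46/3 → advance -1; mR−mL=-10/3 → turn -1·90°
n=2: pose=(0,-3,S); sL=20/3, sR=60/49; mL=-60/49, mR=-1160/147; mL+mR=-1340/147 → advance -1; mR−mL=-20/3 → turn -1·90°
n=3: pose=(0,-2,W); sL=5/3, sR=15/13; mL=-15/13, mR=-110/39; mL+mR=-155/39 → advance -1; mR−mL=-5/3 → turn -1·90°
n=4: pose=(1,-2,N); sL=4/3, sR=60/13; mL=-60/13, mR=-232/39; mL+mR=-412/39 → advance -1; mR−mL=-4/3 → turn -1·90°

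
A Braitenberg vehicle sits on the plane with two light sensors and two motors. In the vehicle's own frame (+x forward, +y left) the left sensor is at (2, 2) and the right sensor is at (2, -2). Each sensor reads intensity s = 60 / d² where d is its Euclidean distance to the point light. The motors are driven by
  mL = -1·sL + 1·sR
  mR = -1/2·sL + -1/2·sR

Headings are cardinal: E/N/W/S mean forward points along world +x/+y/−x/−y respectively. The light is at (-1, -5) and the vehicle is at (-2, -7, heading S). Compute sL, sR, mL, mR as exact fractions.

60/17 12/5 -96/85 -252/85

left sensor world pos  = (0, -9); dL² = 17
right sensor world pos = (-4, -9); dR² = 25
sL = 60/17 = 60/17
sR = 60/25 = 12/5
mL = -1·sL + 1·sR = -96/85
mR = -1/2·sL + -1/2·sR = -252/85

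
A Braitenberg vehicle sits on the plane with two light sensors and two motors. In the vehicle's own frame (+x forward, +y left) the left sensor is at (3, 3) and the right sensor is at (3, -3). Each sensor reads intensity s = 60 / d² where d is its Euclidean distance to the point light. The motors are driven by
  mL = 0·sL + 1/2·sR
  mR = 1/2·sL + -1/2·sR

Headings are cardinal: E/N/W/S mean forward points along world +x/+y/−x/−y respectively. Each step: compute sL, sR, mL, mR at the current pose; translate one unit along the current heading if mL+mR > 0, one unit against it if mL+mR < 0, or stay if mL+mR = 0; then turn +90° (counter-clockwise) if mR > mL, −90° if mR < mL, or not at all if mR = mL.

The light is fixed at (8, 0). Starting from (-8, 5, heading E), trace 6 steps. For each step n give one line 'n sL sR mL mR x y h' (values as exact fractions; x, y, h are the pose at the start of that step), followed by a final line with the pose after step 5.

n=0: pose=(-8,5,E); sL=60/233, sR=60/173; mL=30/173, mR=-1800/40309; mL+mR=30/233 → advance +1; mR−mL=-8790/40309 → turn -1·90°
n=1: pose=(-7,5,S); sL=15/37, sR=15/82; mL=15/164, mR=675/6068; mL+mR=15/74 → advance +1; mR−mL=30/1517 → turn +1·90°
n=2: pose=(-7,4,E); sL=60/193, sR=12/29; mL=6/29, mR=-288/5597; mL+mR=30/193 → advance +1; mR−mL=-1446/5597 → turn -1·90°
n=3: pose=(-6,4,S); sL=30/61, sR=6/29; mL=3/29, mR=252/1769; mL+mR=15/61 → advance +1; mR−mL=69/1769 → turn +1·90°
n=4: pose=(-6,3,E); sL=60/157, sR=60/121; mL=30/121, mR=-1080/18997; mL+mR=30/157 → advance +1; mR−mL=-5790/18997 → turn -1·90°
n=5: pose=(-5,3,S); sL=3/5, sR=15/64; mL=15/128, mR=117/640; mL+mR=3/10 → advance +1; mR−mL=21/320 → turn +1·90°

0 60/233 60/173 30/173 -1800/40309 -8 5 E
1 15/37 15/82 15/164 675/6068 -7 5 S
2 60/193 12/29 6/29 -288/5597 -7 4 E
3 30/61 6/29 3/29 252/1769 -6 4 S
4 60/157 60/121 30/121 -1080/18997 -6 3 E
5 3/5 15/64 15/128 117/640 -5 3 S
final -5 2 E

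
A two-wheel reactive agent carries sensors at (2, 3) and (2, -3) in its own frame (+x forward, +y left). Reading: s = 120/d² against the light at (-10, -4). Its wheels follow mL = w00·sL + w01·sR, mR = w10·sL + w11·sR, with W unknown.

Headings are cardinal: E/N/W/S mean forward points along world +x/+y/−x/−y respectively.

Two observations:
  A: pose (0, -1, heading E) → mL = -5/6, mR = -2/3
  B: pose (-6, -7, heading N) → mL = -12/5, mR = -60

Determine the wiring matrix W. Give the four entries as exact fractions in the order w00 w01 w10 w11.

obs A: pose=(0,-1,E) → sL=2/3, sR=5/6, mL=-5/6, mR=-2/3
obs B: pose=(-6,-7,N) → sL=60, sR=12/5, mL=-12/5, mR=-60
sensor matrix S = [[2/3, 5/6], [60, 12/5]]; det S = -242/5
solve [mL_A; mL_B] = S·[w00; w01] and [mR_A; mR_B] = S·[w10; w11]:
  w00 = 0, w01 = -1, w10 = -1, w11 = 0

0 -1 -1 0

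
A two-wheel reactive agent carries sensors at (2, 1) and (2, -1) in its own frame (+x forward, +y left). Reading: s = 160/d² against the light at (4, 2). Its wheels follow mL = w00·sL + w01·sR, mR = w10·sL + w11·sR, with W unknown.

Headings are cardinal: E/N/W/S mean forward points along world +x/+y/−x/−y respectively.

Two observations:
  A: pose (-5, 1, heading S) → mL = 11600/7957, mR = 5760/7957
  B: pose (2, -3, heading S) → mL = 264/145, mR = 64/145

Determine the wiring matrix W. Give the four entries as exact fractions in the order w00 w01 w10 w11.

obs A: pose=(-5,1,S) → sL=160/73, sR=160/109, mL=11600/7957, mR=5760/7957
obs B: pose=(2,-3,S) → sL=16/5, sR=80/29, mL=264/145, mR=64/145
sensor matrix S = [[160/73, 160/109], [16/5, 80/29]]; det S = 311296/230753
solve [mL_A; mL_B] = S·[w00; w01] and [mR_A; mR_B] = S·[w10; w11]:
  w00 = 1, w01 = -1/2, w10 = 1, w11 = -1

1 -1/2 1 -1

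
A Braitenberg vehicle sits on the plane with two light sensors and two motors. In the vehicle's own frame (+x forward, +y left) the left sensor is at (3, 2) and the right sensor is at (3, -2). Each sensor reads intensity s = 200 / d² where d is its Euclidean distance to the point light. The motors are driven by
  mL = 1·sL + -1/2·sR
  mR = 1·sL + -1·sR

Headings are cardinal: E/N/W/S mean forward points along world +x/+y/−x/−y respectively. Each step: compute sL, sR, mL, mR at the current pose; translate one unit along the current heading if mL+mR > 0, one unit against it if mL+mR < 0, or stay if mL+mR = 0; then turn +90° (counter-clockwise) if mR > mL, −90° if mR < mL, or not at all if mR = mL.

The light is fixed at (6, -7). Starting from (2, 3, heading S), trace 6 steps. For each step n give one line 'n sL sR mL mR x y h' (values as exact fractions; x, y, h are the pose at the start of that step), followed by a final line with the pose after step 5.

0 200/53 40/17 2340/901 1280/901 2 3 S
1 100/49 20/17 1210/833 720/833 2 2 W
2 200/193 200/153 11300/29529 -8000/29529 1 2 N
3 50/37 50/17 -75/629 -1000/629 1 3 E
4 40/13 200/113 3220/1469 1920/1469 0 3 S
5 20/13 100/101 1370/1313 720/1313 0 2 W
final -1 2 N

n=0: pose=(2,3,S); sL=200/53, sR=40/17; mL=2340/901, mR=1280/901; mL+mR=3620/901 → advance +1; mR−mL=-20/17 → turn -1·90°
n=1: pose=(2,2,W); sL=100/49, sR=20/17; mL=1210/833, mR=720/833; mL+mR=1930/833 → advance +1; mR−mL=-10/17 → turn -1·90°
n=2: pose=(1,2,N); sL=200/193, sR=200/153; mL=11300/29529, mR=-8000/29529; mL+mR=1100/9843 → advance +1; mR−mL=-100/153 → turn -1·90°
n=3: pose=(1,3,E); sL=50/37, sR=50/17; mL=-75/629, mR=-1000/629; mL+mR=-1075/629 → advance -1; mR−mL=-25/17 → turn -1·90°
n=4: pose=(0,3,S); sL=40/13, sR=200/113; mL=3220/1469, mR=1920/1469; mL+mR=5140/1469 → advance +1; mR−mL=-100/113 → turn -1·90°
n=5: pose=(0,2,W); sL=20/13, sR=100/101; mL=1370/1313, mR=720/1313; mL+mR=2090/1313 → advance +1; mR−mL=-50/101 → turn -1·90°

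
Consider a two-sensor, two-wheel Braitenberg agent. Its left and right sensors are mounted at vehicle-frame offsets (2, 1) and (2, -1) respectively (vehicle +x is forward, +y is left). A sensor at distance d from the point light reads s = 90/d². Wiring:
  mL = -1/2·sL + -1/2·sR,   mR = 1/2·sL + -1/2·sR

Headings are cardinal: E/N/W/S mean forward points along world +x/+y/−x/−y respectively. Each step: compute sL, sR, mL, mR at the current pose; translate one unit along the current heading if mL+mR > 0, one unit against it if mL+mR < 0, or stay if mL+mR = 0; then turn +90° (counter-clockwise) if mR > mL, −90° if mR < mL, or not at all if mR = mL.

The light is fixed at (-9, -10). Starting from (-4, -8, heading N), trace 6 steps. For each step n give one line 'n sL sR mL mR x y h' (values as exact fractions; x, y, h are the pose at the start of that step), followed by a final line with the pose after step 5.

n=0: pose=(-4,-8,N); sL=45/16, sR=45/26; mL=-945/416, mR=225/416; mL+mR=-45/26 → advance -1; mR−mL=45/16 → turn +1·90°
n=1: pose=(-4,-9,W); sL=10, sR=90/13; mL=-110/13, mR=20/13; mL+mR=-90/13 → advance -1; mR−mL=10 → turn +1·90°
n=2: pose=(-3,-9,S); sL=9/5, sR=45/13; mL=-171/65, mR=-54/65; mL+mR=-45/13 → advance -1; mR−mL=9/5 → turn +1·90°
n=3: pose=(-3,-8,E); sL=90/73, sR=18/13; mL=-1242/949, mR=-72/949; mL+mR=-18/13 → advance -1; mR−mL=90/73 → turn +1·90°
n=4: pose=(-4,-8,N); sL=45/16, sR=45/26; mL=-945/416, mR=225/416; mL+mR=-45/26 → advance -1; mR−mL=45/16 → turn +1·90°
n=5: pose=(-4,-9,W); sL=10, sR=90/13; mL=-110/13, mR=20/13; mL+mR=-90/13 → advance -1; mR−mL=10 → turn +1·90°

0 45/16 45/26 -945/416 225/416 -4 -8 N
1 10 90/13 -110/13 20/13 -4 -9 W
2 9/5 45/13 -171/65 -54/65 -3 -9 S
3 90/73 18/13 -1242/949 -72/949 -3 -8 E
4 45/16 45/26 -945/416 225/416 -4 -8 N
5 10 90/13 -110/13 20/13 -4 -9 W
final -3 -9 S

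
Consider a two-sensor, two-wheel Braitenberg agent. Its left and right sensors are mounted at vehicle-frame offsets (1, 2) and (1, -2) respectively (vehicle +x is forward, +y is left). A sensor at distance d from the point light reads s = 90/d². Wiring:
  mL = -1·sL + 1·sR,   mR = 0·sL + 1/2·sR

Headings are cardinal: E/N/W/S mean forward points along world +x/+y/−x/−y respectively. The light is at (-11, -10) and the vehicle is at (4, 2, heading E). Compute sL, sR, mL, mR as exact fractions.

45/226 45/178 540/10057 45/356

left sensor world pos  = (5, 4); dL² = 452
right sensor world pos = (5, 0); dR² = 356
sL = 90/452 = 45/226
sR = 90/356 = 45/178
mL = -1·sL + 1·sR = 540/10057
mR = 0·sL + 1/2·sR = 45/356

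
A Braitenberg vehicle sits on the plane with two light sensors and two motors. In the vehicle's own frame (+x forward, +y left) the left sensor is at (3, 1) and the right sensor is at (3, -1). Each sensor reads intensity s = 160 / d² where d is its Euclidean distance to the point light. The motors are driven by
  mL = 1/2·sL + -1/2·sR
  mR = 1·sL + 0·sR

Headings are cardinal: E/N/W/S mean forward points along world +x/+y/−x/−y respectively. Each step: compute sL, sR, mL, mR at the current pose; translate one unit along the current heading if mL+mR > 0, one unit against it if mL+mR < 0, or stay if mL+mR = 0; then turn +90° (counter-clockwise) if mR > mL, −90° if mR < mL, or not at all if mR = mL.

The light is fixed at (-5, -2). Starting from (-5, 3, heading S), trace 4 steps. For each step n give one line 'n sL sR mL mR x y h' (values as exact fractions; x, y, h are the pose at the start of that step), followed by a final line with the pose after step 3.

n=0: pose=(-5,3,S); sL=32, sR=32; mL=0, mR=32; mL+mR=32 → advance +1; mR−mL=32 → turn +1·90°
n=1: pose=(-5,2,E); sL=80/17, sR=80/9; mL=-320/153, mR=80/17; mL+mR=400/153 → advance +1; mR−mL=1040/153 → turn +1·90°
n=2: pose=(-4,2,N); sL=160/49, sR=160/53; mL=320/2597, mR=160/49; mL+mR=8800/2597 → advance +1; mR−mL=8160/2597 → turn +1·90°
n=3: pose=(-4,3,W); sL=8, sR=4; mL=2, mR=8; mL+mR=10 → advance +1; mR−mL=6 → turn +1·90°

0 32 32 0 32 -5 3 S
1 80/17 80/9 -320/153 80/17 -5 2 E
2 160/49 160/53 320/2597 160/49 -4 2 N
3 8 4 2 8 -4 3 W
final -5 3 S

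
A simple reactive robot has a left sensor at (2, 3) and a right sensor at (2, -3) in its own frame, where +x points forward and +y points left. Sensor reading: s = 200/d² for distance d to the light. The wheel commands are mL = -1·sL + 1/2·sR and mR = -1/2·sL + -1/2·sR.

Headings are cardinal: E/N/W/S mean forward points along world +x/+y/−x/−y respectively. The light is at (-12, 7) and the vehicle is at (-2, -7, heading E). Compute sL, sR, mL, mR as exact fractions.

40/53 200/433 -12020/22949 -13960/22949

left sensor world pos  = (0, -4); dL² = 265
right sensor world pos = (0, -10); dR² = 433
sL = 200/265 = 40/53
sR = 200/433 = 200/433
mL = -1·sL + 1/2·sR = -12020/22949
mR = -1/2·sL + -1/2·sR = -13960/22949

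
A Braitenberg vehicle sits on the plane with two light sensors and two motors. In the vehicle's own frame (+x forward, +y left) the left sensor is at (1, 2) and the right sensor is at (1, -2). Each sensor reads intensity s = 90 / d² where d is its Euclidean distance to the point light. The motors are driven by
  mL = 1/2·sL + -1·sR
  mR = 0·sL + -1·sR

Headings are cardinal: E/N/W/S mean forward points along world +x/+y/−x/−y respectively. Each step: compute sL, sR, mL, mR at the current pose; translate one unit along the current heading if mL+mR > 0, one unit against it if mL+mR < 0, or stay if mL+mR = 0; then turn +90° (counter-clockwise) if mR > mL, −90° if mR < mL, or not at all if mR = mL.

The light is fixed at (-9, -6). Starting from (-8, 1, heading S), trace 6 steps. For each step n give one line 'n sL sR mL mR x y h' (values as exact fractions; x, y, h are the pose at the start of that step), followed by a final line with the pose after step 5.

n=0: pose=(-8,1,S); sL=2, sR=90/37; mL=-53/37, mR=-90/37; mL+mR=-143/37 → advance -1; mR−mL=-1 → turn -1·90°
n=1: pose=(-8,2,W); sL=5/2, sR=9/10; mL=7/20, mR=-9/10; mL+mR=-11/20 → advance -1; mR−mL=-5/4 → turn -1·90°
n=2: pose=(-7,2,N); sL=10/9, sR=90/97; mL=-325/873, mR=-90/97; mL+mR=-1135/873 → advance -1; mR−mL=-5/9 → turn -1·90°
n=3: pose=(-7,1,E); sL=1, sR=45/17; mL=-73/34, mR=-45/17; mL+mR=-163/34 → advance -1; mR−mL=-1/2 → turn -1·90°
n=4: pose=(-8,1,S); sL=2, sR=90/37; mL=-53/37, mR=-90/37; mL+mR=-143/37 → advance -1; mR−mL=-1 → turn -1·90°
n=5: pose=(-8,2,W); sL=5/2, sR=9/10; mL=7/20, mR=-9/10; mL+mR=-11/20 → advance -1; mR−mL=-5/4 → turn -1·90°

0 2 90/37 -53/37 -90/37 -8 1 S
1 5/2 9/10 7/20 -9/10 -8 2 W
2 10/9 90/97 -325/873 -90/97 -7 2 N
3 1 45/17 -73/34 -45/17 -7 1 E
4 2 90/37 -53/37 -90/37 -8 1 S
5 5/2 9/10 7/20 -9/10 -8 2 W
final -7 2 N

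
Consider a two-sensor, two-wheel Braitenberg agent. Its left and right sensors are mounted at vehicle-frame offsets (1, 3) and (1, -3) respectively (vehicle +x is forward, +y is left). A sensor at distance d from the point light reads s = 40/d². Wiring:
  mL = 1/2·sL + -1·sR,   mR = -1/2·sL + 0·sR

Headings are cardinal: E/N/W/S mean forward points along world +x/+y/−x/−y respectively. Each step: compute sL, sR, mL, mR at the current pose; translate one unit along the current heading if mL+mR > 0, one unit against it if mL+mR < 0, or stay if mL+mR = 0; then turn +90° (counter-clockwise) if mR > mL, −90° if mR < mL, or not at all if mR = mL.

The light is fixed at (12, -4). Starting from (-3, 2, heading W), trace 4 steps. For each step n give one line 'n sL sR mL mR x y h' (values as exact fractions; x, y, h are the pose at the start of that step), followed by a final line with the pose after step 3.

0 8/53 40/337 -772/17861 -4/53 -3 2 W
1 20/169 4/17 -506/2873 -10/169 -2 2 N
2 40/229 40/289 -3380/66181 -20/229 -2 1 W
3 10/73 5/17 -280/1241 -5/73 -1 1 N
final -1 0 W

n=0: pose=(-3,2,W); sL=8/53, sR=40/337; mL=-772/17861, mR=-4/53; mL+mR=-40/337 → advance -1; mR−mL=-576/17861 → turn -1·90°
n=1: pose=(-2,2,N); sL=20/169, sR=4/17; mL=-506/2873, mR=-10/169; mL+mR=-4/17 → advance -1; mR−mL=336/2873 → turn +1·90°
n=2: pose=(-2,1,W); sL=40/229, sR=40/289; mL=-3380/66181, mR=-20/229; mL+mR=-40/289 → advance -1; mR−mL=-2400/66181 → turn -1·90°
n=3: pose=(-1,1,N); sL=10/73, sR=5/17; mL=-280/1241, mR=-5/73; mL+mR=-5/17 → advance -1; mR−mL=195/1241 → turn +1·90°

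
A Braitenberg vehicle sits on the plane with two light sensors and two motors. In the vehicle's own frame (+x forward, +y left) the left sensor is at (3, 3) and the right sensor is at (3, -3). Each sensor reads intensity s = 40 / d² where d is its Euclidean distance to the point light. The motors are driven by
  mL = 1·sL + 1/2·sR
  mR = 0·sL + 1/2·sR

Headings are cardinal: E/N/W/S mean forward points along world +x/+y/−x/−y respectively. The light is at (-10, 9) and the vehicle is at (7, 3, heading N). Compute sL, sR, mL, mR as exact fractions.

left sensor world pos  = (4, 6); dL² = 205
right sensor world pos = (10, 6); dR² = 409
sL = 40/205 = 8/41
sR = 40/409 = 40/409
mL = 1·sL + 1/2·sR = 4092/16769
mR = 0·sL + 1/2·sR = 20/409

8/41 40/409 4092/16769 20/409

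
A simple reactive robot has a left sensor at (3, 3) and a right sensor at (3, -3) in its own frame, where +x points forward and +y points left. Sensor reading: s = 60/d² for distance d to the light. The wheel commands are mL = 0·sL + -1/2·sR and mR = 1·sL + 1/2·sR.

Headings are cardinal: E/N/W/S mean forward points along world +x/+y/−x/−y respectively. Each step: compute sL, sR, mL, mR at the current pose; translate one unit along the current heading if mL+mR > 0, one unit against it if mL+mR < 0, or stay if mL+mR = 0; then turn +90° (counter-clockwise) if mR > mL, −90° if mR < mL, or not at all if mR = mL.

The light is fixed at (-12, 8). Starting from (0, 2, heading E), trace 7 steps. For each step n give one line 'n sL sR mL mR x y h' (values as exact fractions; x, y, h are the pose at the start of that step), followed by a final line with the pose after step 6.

0 10/39 10/51 -5/51 235/663 0 2 E
1 60/109 12/53 -6/53 3834/5777 1 2 N
2 15/41 15/26 -15/52 1395/2132 1 3 W
3 60/289 12/29 -6/29 3474/8381 0 3 S
4 10/39 10/51 -5/51 235/663 0 2 E
5 60/109 12/53 -6/53 3834/5777 1 2 N
6 15/41 15/26 -15/52 1395/2132 1 3 W
final 0 3 S

n=0: pose=(0,2,E); sL=10/39, sR=10/51; mL=-5/51, mR=235/663; mL+mR=10/39 → advance +1; mR−mL=100/221 → turn +1·90°
n=1: pose=(1,2,N); sL=60/109, sR=12/53; mL=-6/53, mR=3834/5777; mL+mR=60/109 → advance +1; mR−mL=4488/5777 → turn +1·90°
n=2: pose=(1,3,W); sL=15/41, sR=15/26; mL=-15/52, mR=1395/2132; mL+mR=15/41 → advance +1; mR−mL=1005/1066 → turn +1·90°
n=3: pose=(0,3,S); sL=60/289, sR=12/29; mL=-6/29, mR=3474/8381; mL+mR=60/289 → advance +1; mR−mL=5208/8381 → turn +1·90°
n=4: pose=(0,2,E); sL=10/39, sR=10/51; mL=-5/51, mR=235/663; mL+mR=10/39 → advance +1; mR−mL=100/221 → turn +1·90°
n=5: pose=(1,2,N); sL=60/109, sR=12/53; mL=-6/53, mR=3834/5777; mL+mR=60/109 → advance +1; mR−mL=4488/5777 → turn +1·90°
n=6: pose=(1,3,W); sL=15/41, sR=15/26; mL=-15/52, mR=1395/2132; mL+mR=15/41 → advance +1; mR−mL=1005/1066 → turn +1·90°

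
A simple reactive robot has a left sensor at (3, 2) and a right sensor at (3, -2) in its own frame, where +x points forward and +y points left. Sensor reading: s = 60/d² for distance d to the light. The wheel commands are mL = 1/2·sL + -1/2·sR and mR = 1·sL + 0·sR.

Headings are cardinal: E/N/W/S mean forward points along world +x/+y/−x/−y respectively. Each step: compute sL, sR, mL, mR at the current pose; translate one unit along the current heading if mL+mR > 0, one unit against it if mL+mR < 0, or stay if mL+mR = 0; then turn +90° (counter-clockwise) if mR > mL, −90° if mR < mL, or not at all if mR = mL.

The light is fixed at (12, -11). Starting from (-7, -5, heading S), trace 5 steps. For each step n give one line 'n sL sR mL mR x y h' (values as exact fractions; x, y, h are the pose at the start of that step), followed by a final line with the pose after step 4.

0 30/149 2/15 76/2235 30/149 -7 -5 S
1 12/61 12/53 -48/3233 12/61 -7 -6 E
2 15/116 3/16 -27/928 15/116 -6 -6 N
3 60/457 12/101 288/46157 60/457 -6 -5 W
4 30/149 2/15 76/2235 30/149 -7 -5 S
final -7 -6 E

n=0: pose=(-7,-5,S); sL=30/149, sR=2/15; mL=76/2235, mR=30/149; mL+mR=526/2235 → advance +1; mR−mL=374/2235 → turn +1·90°
n=1: pose=(-7,-6,E); sL=12/61, sR=12/53; mL=-48/3233, mR=12/61; mL+mR=588/3233 → advance +1; mR−mL=684/3233 → turn +1·90°
n=2: pose=(-6,-6,N); sL=15/116, sR=3/16; mL=-27/928, mR=15/116; mL+mR=93/928 → advance +1; mR−mL=147/928 → turn +1·90°
n=3: pose=(-6,-5,W); sL=60/457, sR=12/101; mL=288/46157, mR=60/457; mL+mR=6348/46157 → advance +1; mR−mL=5772/46157 → turn +1·90°
n=4: pose=(-7,-5,S); sL=30/149, sR=2/15; mL=76/2235, mR=30/149; mL+mR=526/2235 → advance +1; mR−mL=374/2235 → turn +1·90°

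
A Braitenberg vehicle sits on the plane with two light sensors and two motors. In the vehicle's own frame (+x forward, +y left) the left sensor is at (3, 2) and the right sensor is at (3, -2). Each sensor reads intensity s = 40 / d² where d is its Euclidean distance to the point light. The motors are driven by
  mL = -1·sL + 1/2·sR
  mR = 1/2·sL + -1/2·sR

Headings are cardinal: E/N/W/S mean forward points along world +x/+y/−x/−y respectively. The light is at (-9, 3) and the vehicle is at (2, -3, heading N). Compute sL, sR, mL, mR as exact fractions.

left sensor world pos  = (0, 0); dL² = 90
right sensor world pos = (4, 0); dR² = 178
sL = 40/90 = 4/9
sR = 40/178 = 20/89
mL = -1·sL + 1/2·sR = -266/801
mR = 1/2·sL + -1/2·sR = 88/801

4/9 20/89 -266/801 88/801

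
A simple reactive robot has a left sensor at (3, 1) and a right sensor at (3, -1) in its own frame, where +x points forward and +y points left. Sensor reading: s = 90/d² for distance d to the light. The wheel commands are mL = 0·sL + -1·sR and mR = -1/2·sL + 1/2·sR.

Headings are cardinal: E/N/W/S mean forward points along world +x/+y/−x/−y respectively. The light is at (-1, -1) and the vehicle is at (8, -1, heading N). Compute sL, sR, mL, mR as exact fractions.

90/73 90/109 -90/109 -1620/7957

left sensor world pos  = (7, 2); dL² = 73
right sensor world pos = (9, 2); dR² = 109
sL = 90/73 = 90/73
sR = 90/109 = 90/109
mL = 0·sL + -1·sR = -90/109
mR = -1/2·sL + 1/2·sR = -1620/7957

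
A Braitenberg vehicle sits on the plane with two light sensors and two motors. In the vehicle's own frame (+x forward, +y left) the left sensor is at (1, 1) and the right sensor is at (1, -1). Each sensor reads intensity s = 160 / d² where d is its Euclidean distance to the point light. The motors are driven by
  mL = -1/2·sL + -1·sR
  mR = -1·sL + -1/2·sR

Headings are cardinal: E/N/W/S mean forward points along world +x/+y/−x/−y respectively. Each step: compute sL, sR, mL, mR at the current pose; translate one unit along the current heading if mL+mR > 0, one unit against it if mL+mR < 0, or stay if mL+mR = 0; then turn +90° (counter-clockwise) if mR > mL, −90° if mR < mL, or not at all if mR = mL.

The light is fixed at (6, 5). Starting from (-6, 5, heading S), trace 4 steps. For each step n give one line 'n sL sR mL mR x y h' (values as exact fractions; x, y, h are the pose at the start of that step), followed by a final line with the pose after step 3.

0 80/61 16/17 -1656/1037 -1848/1037 -6 5 S
1 160/169 160/173 -40880/29237 -41200/29237 -6 6 W
2 40/37 20/13 -1000/481 -890/481 -5 6 N
3 32/29 32/29 -48/29 -48/29 -5 5 W
final -4 5 W

n=0: pose=(-6,5,S); sL=80/61, sR=16/17; mL=-1656/1037, mR=-1848/1037; mL+mR=-3504/1037 → advance -1; mR−mL=-192/1037 → turn -1·90°
n=1: pose=(-6,6,W); sL=160/169, sR=160/173; mL=-40880/29237, mR=-41200/29237; mL+mR=-82080/29237 → advance -1; mR−mL=-320/29237 → turn -1·90°
n=2: pose=(-5,6,N); sL=40/37, sR=20/13; mL=-1000/481, mR=-890/481; mL+mR=-1890/481 → advance -1; mR−mL=110/481 → turn +1·90°
n=3: pose=(-5,5,W); sL=32/29, sR=32/29; mL=-48/29, mR=-48/29; mL+mR=-96/29 → advance -1; mR−mL=0 → turn +0·90°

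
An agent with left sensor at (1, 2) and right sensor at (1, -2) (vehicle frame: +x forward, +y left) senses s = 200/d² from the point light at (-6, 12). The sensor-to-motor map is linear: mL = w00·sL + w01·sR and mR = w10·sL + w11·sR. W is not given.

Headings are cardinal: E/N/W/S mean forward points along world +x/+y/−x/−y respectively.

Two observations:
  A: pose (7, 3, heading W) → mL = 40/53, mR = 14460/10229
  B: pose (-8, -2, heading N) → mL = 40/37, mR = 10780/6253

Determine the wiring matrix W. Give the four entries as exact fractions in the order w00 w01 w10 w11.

1 0 1/2 1

obs A: pose=(7,3,W) → sL=40/53, sR=200/193, mL=40/53, mR=14460/10229
obs B: pose=(-8,-2,N) → sL=40/37, sR=200/169, mL=40/37, mR=10780/6253
sensor matrix S = [[40/53, 200/193], [40/37, 200/169]]; det S = -14528000/63961937
solve [mL_A; mL_B] = S·[w00; w01] and [mR_A; mR_B] = S·[w10; w11]:
  w00 = 1, w01 = 0, w10 = 1/2, w11 = 1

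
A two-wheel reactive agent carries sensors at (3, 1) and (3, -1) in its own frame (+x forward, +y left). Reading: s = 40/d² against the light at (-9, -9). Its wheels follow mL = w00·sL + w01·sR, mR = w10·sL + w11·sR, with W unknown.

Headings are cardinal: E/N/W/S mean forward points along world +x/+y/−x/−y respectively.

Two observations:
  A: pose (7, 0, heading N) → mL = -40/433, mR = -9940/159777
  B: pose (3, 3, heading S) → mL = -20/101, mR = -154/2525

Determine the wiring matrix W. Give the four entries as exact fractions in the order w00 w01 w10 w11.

0 -1 -1 1/2

obs A: pose=(7,0,N) → sL=40/369, sR=40/433, mL=-40/433, mR=-9940/159777
obs B: pose=(3,3,S) → sL=4/25, sR=20/101, mL=-20/101, mR=-154/2525
sensor matrix S = [[40/369, 40/433], [4/25, 20/101]]; det S = 539392/80687385
solve [mL_A; mL_B] = S·[w00; w01] and [mR_A; mR_B] = S·[w10; w11]:
  w00 = 0, w01 = -1, w10 = -1, w11 = 1/2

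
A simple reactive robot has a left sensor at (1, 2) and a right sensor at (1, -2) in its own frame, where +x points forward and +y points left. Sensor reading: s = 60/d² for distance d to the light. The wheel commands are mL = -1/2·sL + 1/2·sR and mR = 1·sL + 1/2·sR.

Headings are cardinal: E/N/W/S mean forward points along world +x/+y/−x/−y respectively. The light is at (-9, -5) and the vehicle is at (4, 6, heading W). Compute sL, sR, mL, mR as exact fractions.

4/15 60/313 -176/4695 1702/4695

left sensor world pos  = (3, 4); dL² = 225
right sensor world pos = (3, 8); dR² = 313
sL = 60/225 = 4/15
sR = 60/313 = 60/313
mL = -1/2·sL + 1/2·sR = -176/4695
mR = 1·sL + 1/2·sR = 1702/4695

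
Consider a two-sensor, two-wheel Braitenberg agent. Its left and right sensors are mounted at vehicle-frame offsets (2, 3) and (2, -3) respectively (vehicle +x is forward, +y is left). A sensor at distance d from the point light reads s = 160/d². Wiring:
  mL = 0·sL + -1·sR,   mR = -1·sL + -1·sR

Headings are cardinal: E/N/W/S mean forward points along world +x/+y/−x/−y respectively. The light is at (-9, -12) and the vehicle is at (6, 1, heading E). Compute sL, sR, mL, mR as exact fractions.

32/109 160/389 -160/389 -29888/42401

left sensor world pos  = (8, 4); dL² = 545
right sensor world pos = (8, -2); dR² = 389
sL = 160/545 = 32/109
sR = 160/389 = 160/389
mL = 0·sL + -1·sR = -160/389
mR = -1·sL + -1·sR = -29888/42401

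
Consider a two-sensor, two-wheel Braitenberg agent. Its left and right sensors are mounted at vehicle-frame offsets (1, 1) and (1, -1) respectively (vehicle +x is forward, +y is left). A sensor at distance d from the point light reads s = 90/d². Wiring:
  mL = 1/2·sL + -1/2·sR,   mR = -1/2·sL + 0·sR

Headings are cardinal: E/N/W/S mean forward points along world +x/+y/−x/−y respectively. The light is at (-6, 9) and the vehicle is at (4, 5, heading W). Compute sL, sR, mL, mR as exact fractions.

45/53 1 -4/53 -45/106

left sensor world pos  = (3, 4); dL² = 106
right sensor world pos = (3, 6); dR² = 90
sL = 90/106 = 45/53
sR = 90/90 = 1
mL = 1/2·sL + -1/2·sR = -4/53
mR = -1/2·sL + 0·sR = -45/106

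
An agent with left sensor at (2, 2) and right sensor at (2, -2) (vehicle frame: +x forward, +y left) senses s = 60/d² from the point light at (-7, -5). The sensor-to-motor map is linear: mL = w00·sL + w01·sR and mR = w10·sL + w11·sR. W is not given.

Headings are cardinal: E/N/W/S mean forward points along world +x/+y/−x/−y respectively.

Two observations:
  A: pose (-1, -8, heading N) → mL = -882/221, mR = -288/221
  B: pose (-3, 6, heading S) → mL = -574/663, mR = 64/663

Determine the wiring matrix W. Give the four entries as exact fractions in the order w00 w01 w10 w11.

obs A: pose=(-1,-8,N) → sL=60/17, sR=12/13, mL=-882/221, mR=-288/221
obs B: pose=(-3,6,S) → sL=20/39, sR=12/17, mL=-574/663, mR=64/663
sensor matrix S = [[60/17, 12/13], [20/39, 12/17]]; det S = 98560/48841
solve [mL_A; mL_B] = S·[w00; w01] and [mR_A; mR_B] = S·[w10; w11]:
  w00 = -1, w01 = -1/2, w10 = -1/2, w11 = 1/2

-1 -1/2 -1/2 1/2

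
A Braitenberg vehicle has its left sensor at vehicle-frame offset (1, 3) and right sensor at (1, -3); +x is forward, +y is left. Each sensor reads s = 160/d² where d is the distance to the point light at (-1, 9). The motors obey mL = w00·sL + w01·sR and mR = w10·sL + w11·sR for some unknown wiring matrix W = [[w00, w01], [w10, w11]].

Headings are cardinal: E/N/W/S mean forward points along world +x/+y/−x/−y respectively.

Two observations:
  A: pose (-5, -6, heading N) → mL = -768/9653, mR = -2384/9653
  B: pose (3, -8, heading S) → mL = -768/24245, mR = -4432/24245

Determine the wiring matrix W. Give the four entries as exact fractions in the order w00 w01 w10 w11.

1/2 -1/2 -1 1/2

obs A: pose=(-5,-6,N) → sL=32/49, sR=160/197, mL=-768/9653, mR=-2384/9653
obs B: pose=(3,-8,S) → sL=160/373, sR=32/65, mL=-768/24245, mR=-4432/24245
sensor matrix S = [[32/49, 160/197], [160/373, 32/65]]; det S = -6291456/234036985
solve [mL_A; mL_B] = S·[w00; w01] and [mR_A; mR_B] = S·[w10; w11]:
  w00 = 1/2, w01 = -1/2, w10 = -1, w11 = 1/2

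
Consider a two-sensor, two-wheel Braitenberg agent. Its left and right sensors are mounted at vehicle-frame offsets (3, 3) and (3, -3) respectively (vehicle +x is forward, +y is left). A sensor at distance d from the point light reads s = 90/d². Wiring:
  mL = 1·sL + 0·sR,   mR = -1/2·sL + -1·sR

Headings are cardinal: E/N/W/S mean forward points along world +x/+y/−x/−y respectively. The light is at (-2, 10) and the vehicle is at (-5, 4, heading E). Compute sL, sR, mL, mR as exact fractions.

10 10/9 10 -55/9

left sensor world pos  = (-2, 7); dL² = 9
right sensor world pos = (-2, 1); dR² = 81
sL = 90/9 = 10
sR = 90/81 = 10/9
mL = 1·sL + 0·sR = 10
mR = -1/2·sL + -1·sR = -55/9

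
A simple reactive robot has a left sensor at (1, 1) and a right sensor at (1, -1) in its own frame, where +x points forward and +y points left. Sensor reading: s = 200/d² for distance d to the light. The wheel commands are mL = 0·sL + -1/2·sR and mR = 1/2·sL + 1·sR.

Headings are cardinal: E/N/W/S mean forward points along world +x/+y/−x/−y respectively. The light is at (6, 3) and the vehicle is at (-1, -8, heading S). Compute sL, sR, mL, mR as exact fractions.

10/9 25/26 -25/52 355/234

left sensor world pos  = (0, -9); dL² = 180
right sensor world pos = (-2, -9); dR² = 208
sL = 200/180 = 10/9
sR = 200/208 = 25/26
mL = 0·sL + -1/2·sR = -25/52
mR = 1/2·sL + 1·sR = 355/234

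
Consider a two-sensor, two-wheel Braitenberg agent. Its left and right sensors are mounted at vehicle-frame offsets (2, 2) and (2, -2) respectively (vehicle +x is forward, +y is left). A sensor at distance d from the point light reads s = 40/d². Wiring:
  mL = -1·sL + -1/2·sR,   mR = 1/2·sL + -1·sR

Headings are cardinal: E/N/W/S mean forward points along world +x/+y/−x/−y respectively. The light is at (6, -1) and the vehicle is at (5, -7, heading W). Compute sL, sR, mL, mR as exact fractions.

left sensor world pos  = (3, -9); dL² = 73
right sensor world pos = (3, -5); dR² = 25
sL = 40/73 = 40/73
sR = 40/25 = 8/5
mL = -1·sL + -1/2·sR = -492/365
mR = 1/2·sL + -1·sR = -484/365

40/73 8/5 -492/365 -484/365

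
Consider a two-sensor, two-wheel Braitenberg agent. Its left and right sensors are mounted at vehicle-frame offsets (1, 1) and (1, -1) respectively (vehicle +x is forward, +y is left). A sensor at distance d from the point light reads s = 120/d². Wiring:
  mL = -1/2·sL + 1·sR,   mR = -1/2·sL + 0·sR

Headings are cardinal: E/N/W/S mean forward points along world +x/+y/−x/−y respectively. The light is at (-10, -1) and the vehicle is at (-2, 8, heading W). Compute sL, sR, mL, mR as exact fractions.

left sensor world pos  = (-3, 7); dL² = 113
right sensor world pos = (-3, 9); dR² = 149
sL = 120/113 = 120/113
sR = 120/149 = 120/149
mL = -1/2·sL + 1·sR = 4620/16837
mR = -1/2·sL + 0·sR = -60/113

120/113 120/149 4620/16837 -60/113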